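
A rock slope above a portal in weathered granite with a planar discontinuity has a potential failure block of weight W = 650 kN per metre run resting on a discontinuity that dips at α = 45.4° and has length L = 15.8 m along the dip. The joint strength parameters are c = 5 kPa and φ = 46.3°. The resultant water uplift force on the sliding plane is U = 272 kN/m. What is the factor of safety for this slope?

FS = 0.59

Resolving the block weight along and normal to the plane and applying the Mohr–Coulomb strength on the joint:
N' = W cosα − U = 650·cos45.4° − 272 = 184.4 kN/m
Driving force T = W sinα = 650·sin45.4° = 462.8 kN/m
Resisting force R = c·L + N'·tanφ = 5·15.8 + 184.4·tan46.3° = 79.0 + 193.0 = 272.0 kN/m
FS = R / T = 272.0 / 462.8 = 0.588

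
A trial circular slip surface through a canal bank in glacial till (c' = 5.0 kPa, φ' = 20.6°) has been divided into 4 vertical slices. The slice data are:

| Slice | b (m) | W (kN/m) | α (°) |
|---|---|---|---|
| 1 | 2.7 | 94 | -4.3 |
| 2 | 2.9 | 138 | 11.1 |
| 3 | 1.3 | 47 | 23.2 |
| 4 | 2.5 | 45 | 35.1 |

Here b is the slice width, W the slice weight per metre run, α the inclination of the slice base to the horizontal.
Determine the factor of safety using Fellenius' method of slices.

Ordinary method of slices: FS = Σ[c'·Δl_i + (W_i cosα_i)·tanφ'] / Σ W_i sinα_i, with Δl_i = b_i / cosα_i.
Slice 1: Δl = 2.7/cos(-4.3°) = 2.708 m; N'_1 = 94·cos(-4.3°) = 93.7; c'Δl = 13.54; W sinα = -7.0
Slice 2: Δl = 2.9/cos11.1° = 2.955 m; N'_2 = 138·cos11.1° = 135.4; c'Δl = 14.78; W sinα = 26.6
Slice 3: Δl = 1.3/cos23.2° = 1.414 m; N'_3 = 47·cos23.2° = 43.2; c'Δl = 7.07; W sinα = 18.5
Slice 4: Δl = 2.5/cos35.1° = 3.056 m; N'_4 = 45·cos35.1° = 36.8; c'Δl = 15.28; W sinα = 25.9
Σc'Δl = 50.7 kN/m; ΣN' = 309.2 kN/m; ΣW sinα = 63.9 kN/m
Resisting = 50.7 + 309.2·tan20.6° = 50.7 + 116.2 = 166.9 kN/m
FS = 166.9 / 63.9 = 2.611

FS = 2.61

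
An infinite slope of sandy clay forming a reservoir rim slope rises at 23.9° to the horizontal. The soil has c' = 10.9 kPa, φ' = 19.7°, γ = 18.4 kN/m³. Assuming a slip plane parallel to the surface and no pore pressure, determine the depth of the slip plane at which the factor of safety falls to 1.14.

Setting FS = 1.14 in FS = [c' + γz cos²β tanφ'] / [γz sinβ cosβ] and solving for z:
z = c' / [γ cosβ (FS·sinβ − cosβ·tanφ')]
  = 10.9 / [18.4·cos23.9°·(1.14·sin23.9° − cos23.9°·tan19.7°)]
  = 10.9 / [18.4·0.9143·(1.14·0.4051 − 0.9143·0.3581)]
  = 10.9 / 2.2628 = 4.817 m

z = 4.82 m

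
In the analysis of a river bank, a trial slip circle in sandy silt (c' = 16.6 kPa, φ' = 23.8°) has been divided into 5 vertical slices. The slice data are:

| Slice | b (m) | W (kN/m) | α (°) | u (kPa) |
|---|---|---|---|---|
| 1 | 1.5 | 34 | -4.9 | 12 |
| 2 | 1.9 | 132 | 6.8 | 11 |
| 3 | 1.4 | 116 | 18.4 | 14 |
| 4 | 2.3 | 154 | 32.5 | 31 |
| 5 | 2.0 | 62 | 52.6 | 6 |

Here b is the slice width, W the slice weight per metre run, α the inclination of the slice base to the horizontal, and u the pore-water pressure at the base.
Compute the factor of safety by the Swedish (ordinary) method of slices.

Ordinary method of slices: FS = Σ[c'·Δl_i + (W_i cosα_i − u_i·Δl_i)·tanφ'] / Σ W_i sinα_i, with Δl_i = b_i / cosα_i.
Slice 1: Δl = 1.5/cos(-4.9°) = 1.506 m; N'_1 = 34·cos(-4.9°) − 12·1.506 = 15.8; c'Δl = 24.99; W sinα = -2.9
Slice 2: Δl = 1.9/cos6.8° = 1.913 m; N'_2 = 132·cos6.8° − 11·1.913 = 110.0; c'Δl = 31.76; W sinα = 15.6
Slice 3: Δl = 1.4/cos18.4° = 1.475 m; N'_3 = 116·cos18.4° − 14·1.475 = 89.4; c'Δl = 24.49; W sinα = 36.6
Slice 4: Δl = 2.3/cos32.5° = 2.727 m; N'_4 = 154·cos32.5° − 31·2.727 = 45.3; c'Δl = 45.27; W sinα = 82.7
Slice 5: Δl = 2.0/cos52.6° = 3.293 m; N'_5 = 62·cos52.6° − 6·3.293 = 17.9; c'Δl = 54.66; W sinα = 49.3
Σc'Δl = 181.2 kN/m; ΣN' = 278.5 kN/m; ΣW sinα = 181.3 kN/m
Resisting = 181.2 + 278.5·tan23.8° = 181.2 + 122.8 = 304.0 kN/m
FS = 304.0 / 181.3 = 1.676

FS = 1.68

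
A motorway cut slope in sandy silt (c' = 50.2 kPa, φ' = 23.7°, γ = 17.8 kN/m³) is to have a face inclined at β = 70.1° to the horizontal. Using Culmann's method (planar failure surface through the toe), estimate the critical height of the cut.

H_c = 31.29 m

Culmann's analysis gives the critical failure plane at α_cr = (β + φ')/2 = (70.1 + 23.7)/2 = 46.9°, and the critical height
H_c = (4c'/γ) · sinβ cosφ' / [1 − cos(β − φ')]
    = (4·50.2/17.8) · sin70.1°·cos23.7° / [1 − cos(46.4°)]
    = 11.281 · 0.9403·0.9157 / [1 − 0.6896]
    = 11.281 · 0.8610 / 0.3104
    = 31.29 m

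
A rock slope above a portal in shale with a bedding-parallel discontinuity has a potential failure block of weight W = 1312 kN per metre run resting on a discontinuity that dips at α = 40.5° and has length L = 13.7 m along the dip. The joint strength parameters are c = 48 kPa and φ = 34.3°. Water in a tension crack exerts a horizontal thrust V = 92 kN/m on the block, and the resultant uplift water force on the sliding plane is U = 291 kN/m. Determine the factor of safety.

FS = 1.19

Resolving the block weight along and normal to the plane and applying the Mohr–Coulomb strength on the joint:
N' = W cosα − U − V sinα = 1312·cos40.5° − 291 − 92·sin40.5° = 646.9 kN/m
Driving force T = W sinα + V cosα = 1312·sin40.5° + 92·cos40.5° = 922.0 kN/m
Resisting force R = c·L + N'·tanφ = 48·13.7 + 646.9·tan34.3° = 657.6 + 441.3 = 1098.9 kN/m
FS = R / T = 1098.9 / 922.0 = 1.192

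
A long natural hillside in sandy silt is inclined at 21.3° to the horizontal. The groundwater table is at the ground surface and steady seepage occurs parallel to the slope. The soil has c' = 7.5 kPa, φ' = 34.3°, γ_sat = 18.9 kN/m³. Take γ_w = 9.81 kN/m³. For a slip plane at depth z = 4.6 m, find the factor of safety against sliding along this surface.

With seepage parallel to the slope and the water table at the surface, the effective normal stress on the slip plane uses the buoyant unit weight γ' = γ_sat − γ_w while the driving shear stress uses γ_sat:
FS = [c' + γ' z cos²β tanφ'] / [γ_sat z sinβ cosβ]
γ' = 18.9 − 9.81 = 9.09 kN/m³
Numerator = 7.5 + 9.09·4.6·cos²21.3°·tan34.3° = 7.5 + 9.09·4.6·0.8680·0.6822 = 32.260 kPa
Denominator = 18.9·4.6·sin21.3°·cos21.3° = 18.9·4.6·0.3633·0.9317 = 29.424 kPa
FS = 32.260 / 29.424 = 1.096

FS = 1.10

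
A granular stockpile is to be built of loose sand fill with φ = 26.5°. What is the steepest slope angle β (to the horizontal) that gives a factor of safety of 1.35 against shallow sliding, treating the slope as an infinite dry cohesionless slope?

β = 20.3°

For an infinite dry cohesionless slope FS = tanφ/tanβ, so tanβ = tanφ / FS.
tanβ = tan26.5° / 1.35 = 0.4986 / 1.35 = 0.3693
β = arctan(0.3693) = 20.27°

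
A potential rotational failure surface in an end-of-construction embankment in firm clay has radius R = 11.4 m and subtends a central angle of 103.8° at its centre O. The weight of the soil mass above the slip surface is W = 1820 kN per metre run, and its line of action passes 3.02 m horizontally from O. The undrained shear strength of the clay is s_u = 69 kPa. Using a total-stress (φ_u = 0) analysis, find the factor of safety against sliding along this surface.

Taking moments about the centre O, the resisting moment is provided by the undrained shear strength acting along the arc:
Arc length L_a = R·θ = 11.4·(103.8°·π/180) = 11.4·1.8117 = 20.65 m
M_R = s_u·L_a·R = 69·20.65·11.4 = 16245.5 kN·m/m
M_D = W·d = 1820·3.02 = 5496.4 kN·m/m
FS = M_R / M_D = 16245.5 / 5496.4 = 2.956

FS = 2.96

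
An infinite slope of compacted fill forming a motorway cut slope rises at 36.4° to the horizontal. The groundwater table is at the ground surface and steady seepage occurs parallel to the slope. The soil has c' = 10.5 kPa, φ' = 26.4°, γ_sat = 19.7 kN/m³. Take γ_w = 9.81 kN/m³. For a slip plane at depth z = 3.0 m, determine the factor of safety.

With seepage parallel to the slope and the water table at the surface, the effective normal stress on the slip plane uses the buoyant unit weight γ' = γ_sat − γ_w while the driving shear stress uses γ_sat:
FS = [c' + γ' z cos²β tanφ'] / [γ_sat z sinβ cosβ]
γ' = 19.7 − 9.81 = 9.89 kN/m³
Numerator = 10.5 + 9.89·3.0·cos²36.4°·tan26.4° = 10.5 + 9.89·3.0·0.6479·0.4964 = 20.042 kPa
Denominator = 19.7·3.0·sin36.4°·cos36.4° = 19.7·3.0·0.5934·0.8049 = 28.228 kPa
FS = 20.042 / 28.228 = 0.710

FS = 0.71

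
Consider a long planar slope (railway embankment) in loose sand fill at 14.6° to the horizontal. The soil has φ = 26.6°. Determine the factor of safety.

For a dry cohesionless infinite slope the factor of safety is FS = tanφ / tanβ.
FS = tan26.6° / tan14.6° = 0.5008 / 0.2605 = 1.922

FS = 1.92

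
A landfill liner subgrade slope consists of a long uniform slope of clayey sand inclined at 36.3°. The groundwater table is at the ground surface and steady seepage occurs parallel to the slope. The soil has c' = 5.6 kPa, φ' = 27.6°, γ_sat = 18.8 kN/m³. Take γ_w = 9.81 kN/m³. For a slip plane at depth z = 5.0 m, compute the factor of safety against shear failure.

With seepage parallel to the slope and the water table at the surface, the effective normal stress on the slip plane uses the buoyant unit weight γ' = γ_sat − γ_w while the driving shear stress uses γ_sat:
FS = [c' + γ' z cos²β tanφ'] / [γ_sat z sinβ cosβ]
γ' = 18.8 − 9.81 = 8.99 kN/m³
Numerator = 5.6 + 8.99·5.0·cos²36.3°·tan27.6° = 5.6 + 8.99·5.0·0.6495·0.5228 = 20.863 kPa
Denominator = 18.8·5.0·sin36.3°·cos36.3° = 18.8·5.0·0.5920·0.8059 = 44.849 kPa
FS = 20.863 / 44.849 = 0.465

FS = 0.47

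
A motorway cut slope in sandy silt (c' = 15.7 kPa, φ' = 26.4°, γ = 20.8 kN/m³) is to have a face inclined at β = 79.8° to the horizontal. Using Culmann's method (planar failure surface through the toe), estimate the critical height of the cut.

H_c = 6.59 m

Culmann's analysis gives the critical failure plane at α_cr = (β + φ')/2 = (79.8 + 26.4)/2 = 53.1°, and the critical height
H_c = (4c'/γ) · sinβ cosφ' / [1 − cos(β − φ')]
    = (4·15.7/20.8) · sin79.8°·cos26.4° / [1 − cos(53.4°)]
    = 3.019 · 0.9842·0.8957 / [1 − 0.5962]
    = 3.019 · 0.8816 / 0.4038
    = 6.59 m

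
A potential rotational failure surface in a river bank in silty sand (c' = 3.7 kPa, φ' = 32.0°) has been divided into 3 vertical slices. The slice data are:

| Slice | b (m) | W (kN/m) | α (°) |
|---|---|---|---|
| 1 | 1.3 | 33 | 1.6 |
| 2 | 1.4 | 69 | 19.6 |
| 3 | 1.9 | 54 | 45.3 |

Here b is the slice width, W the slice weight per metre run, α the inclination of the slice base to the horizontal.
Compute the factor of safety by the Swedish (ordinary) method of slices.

FS = 1.69

Ordinary method of slices: FS = Σ[c'·Δl_i + (W_i cosα_i)·tanφ'] / Σ W_i sinα_i, with Δl_i = b_i / cosα_i.
Slice 1: Δl = 1.3/cos1.6° = 1.301 m; N'_1 = 33·cos1.6° = 33.0; c'Δl = 4.81; W sinα = 0.9
Slice 2: Δl = 1.4/cos19.6° = 1.486 m; N'_2 = 69·cos19.6° = 65.0; c'Δl = 5.50; W sinα = 23.1
Slice 3: Δl = 1.9/cos45.3° = 2.701 m; N'_3 = 54·cos45.3° = 38.0; c'Δl = 9.99; W sinα = 38.4
Σc'Δl = 20.3 kN/m; ΣN' = 136.0 kN/m; ΣW sinα = 62.5 kN/m
Resisting = 20.3 + 136.0·tan32.0° = 20.3 + 85.0 = 105.3 kN/m
FS = 105.3 / 62.5 = 1.686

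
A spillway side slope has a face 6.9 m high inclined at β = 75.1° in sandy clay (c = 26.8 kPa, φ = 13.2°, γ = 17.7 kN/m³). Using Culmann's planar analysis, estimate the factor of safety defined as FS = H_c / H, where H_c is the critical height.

FS = 1.56

H_c = (4c/γ) · sinβ cosφ / [1 − cos(β − φ)]
    = (4·26.8/17.7) · sin75.1°·cos13.2° / [1 − cos61.9°]
    = 6.056 · 0.9408 / 0.5290 = 10.77 m
FS = H_c / H = 10.77 / 6.9 = 1.561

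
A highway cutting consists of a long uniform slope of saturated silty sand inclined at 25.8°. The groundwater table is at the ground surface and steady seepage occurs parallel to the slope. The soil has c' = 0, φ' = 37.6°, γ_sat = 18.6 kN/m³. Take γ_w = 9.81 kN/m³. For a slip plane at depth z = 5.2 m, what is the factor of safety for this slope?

FS = 0.75

With seepage parallel to the slope and the water table at the surface, the effective normal stress on the slip plane uses the buoyant unit weight γ' = γ_sat − γ_w while the driving shear stress uses γ_sat:
FS = [c' + γ' z cos²β tanφ'] / [γ_sat z sinβ cosβ]
(For c' = 0 this reduces to FS = (γ'/γ_sat)·tanφ'/tanβ.)
γ' = 18.6 − 9.81 = 8.79 kN/m³
Numerator = 0.0 + 8.79·5.2·cos²25.8°·tan37.6° = 0.0 + 8.79·5.2·0.8106·0.7701 = 28.532 kPa
Denominator = 18.6·5.2·sin25.8°·cos25.8° = 18.6·5.2·0.4352·0.9003 = 37.899 kPa
FS = 28.532 / 37.899 = 0.753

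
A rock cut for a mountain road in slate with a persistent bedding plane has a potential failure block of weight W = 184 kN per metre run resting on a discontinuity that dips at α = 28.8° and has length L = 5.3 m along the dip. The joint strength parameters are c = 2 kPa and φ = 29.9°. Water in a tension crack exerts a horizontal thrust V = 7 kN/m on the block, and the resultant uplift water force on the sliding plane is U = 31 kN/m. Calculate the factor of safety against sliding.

FS = 0.88

Resolving the block weight along and normal to the plane and applying the Mohr–Coulomb strength on the joint:
N' = W cosα − U − V sinα = 184·cos28.8° − 31 − 7·sin28.8° = 126.9 kN/m
Driving force T = W sinα + V cosα = 184·sin28.8° + 7·cos28.8° = 94.8 kN/m
Resisting force R = c·L + N'·tanφ = 2·5.3 + 126.9·tan29.9° = 10.6 + 73.0 = 83.6 kN/m
FS = R / T = 83.6 / 94.8 = 0.882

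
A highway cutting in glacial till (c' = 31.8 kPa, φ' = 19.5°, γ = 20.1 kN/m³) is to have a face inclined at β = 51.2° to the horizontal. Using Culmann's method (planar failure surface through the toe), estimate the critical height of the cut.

H_c = 31.16 m

Culmann's analysis gives the critical failure plane at α_cr = (β + φ')/2 = (51.2 + 19.5)/2 = 35.4°, and the critical height
H_c = (4c'/γ) · sinβ cosφ' / [1 − cos(β − φ')]
    = (4·31.8/20.1) · sin51.2°·cos19.5° / [1 − cos(31.7°)]
    = 6.328 · 0.7793·0.9426 / [1 − 0.8508]
    = 6.328 · 0.7346 / 0.1492
    = 31.16 m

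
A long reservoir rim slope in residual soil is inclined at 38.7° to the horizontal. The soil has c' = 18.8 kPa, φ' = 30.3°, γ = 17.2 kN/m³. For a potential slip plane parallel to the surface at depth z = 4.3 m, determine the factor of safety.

FS = 1.25

For an infinite slope with a slip plane parallel to the surface (no pore pressure): FS = [c' + γz cos²β tanφ'] / [γz sinβ cosβ].
γz = 17.2·4.3 = 73.96 kN/m²
Numerator = 18.8 + 73.96·cos²38.7°·tan30.3° = 18.8 + 73.96·0.6091·0.5844 = 45.123 kPa
Denominator = 73.96·sin38.7°·cos38.7° = 73.96·0.6252·0.7804 = 36.089 kPa
FS = 45.123 / 36.089 = 1.250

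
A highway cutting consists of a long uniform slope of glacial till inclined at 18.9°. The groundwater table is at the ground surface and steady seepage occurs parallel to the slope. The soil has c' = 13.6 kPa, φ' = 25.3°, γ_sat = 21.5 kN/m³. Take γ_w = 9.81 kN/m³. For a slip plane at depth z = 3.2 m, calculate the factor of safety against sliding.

FS = 1.40

With seepage parallel to the slope and the water table at the surface, the effective normal stress on the slip plane uses the buoyant unit weight γ' = γ_sat − γ_w while the driving shear stress uses γ_sat:
FS = [c' + γ' z cos²β tanφ'] / [γ_sat z sinβ cosβ]
γ' = 21.5 − 9.81 = 11.69 kN/m³
Numerator = 13.6 + 11.69·3.2·cos²18.9°·tan25.3° = 13.6 + 11.69·3.2·0.8951·0.4727 = 29.427 kPa
Denominator = 21.5·3.2·sin18.9°·cos18.9° = 21.5·3.2·0.3239·0.9461 = 21.084 kPa
FS = 29.427 / 21.084 = 1.396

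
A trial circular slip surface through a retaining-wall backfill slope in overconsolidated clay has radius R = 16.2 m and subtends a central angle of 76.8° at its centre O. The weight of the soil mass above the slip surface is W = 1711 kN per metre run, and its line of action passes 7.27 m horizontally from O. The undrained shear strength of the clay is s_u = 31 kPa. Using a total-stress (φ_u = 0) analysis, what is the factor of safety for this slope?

Taking moments about the centre O, the resisting moment is provided by the undrained shear strength acting along the arc:
Arc length L_a = R·θ = 16.2·(76.8°·π/180) = 16.2·1.3404 = 21.71 m
M_R = s_u·L_a·R = 31·21.71·16.2 = 10905.1 kN·m/m
M_D = W·d = 1711·7.27 = 12439.0 kN·m/m
FS = M_R / M_D = 10905.1 / 12439.0 = 0.877

FS = 0.88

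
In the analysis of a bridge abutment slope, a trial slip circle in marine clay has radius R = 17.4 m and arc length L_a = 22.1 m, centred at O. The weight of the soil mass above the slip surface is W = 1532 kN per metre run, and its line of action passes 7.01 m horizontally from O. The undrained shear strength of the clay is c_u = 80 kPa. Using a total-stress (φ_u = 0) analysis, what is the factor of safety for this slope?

Taking moments about the centre O, the resisting moment is provided by the undrained shear strength acting along the arc:
M_R = c_u·L_a·R = 80·22.10·17.4 = 30763.2 kN·m/m
M_D = W·d = 1532·7.01 = 10739.3 kN·m/m
FS = M_R / M_D = 30763.2 / 10739.3 = 2.865

FS = 2.86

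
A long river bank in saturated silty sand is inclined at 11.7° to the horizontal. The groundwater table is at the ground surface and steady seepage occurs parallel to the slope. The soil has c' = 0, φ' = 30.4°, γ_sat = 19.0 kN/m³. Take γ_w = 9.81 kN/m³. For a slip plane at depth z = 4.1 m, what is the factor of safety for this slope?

With seepage parallel to the slope and the water table at the surface, the effective normal stress on the slip plane uses the buoyant unit weight γ' = γ_sat − γ_w while the driving shear stress uses γ_sat:
FS = [c' + γ' z cos²β tanφ'] / [γ_sat z sinβ cosβ]
(For c' = 0 this reduces to FS = (γ'/γ_sat)·tanφ'/tanβ.)
γ' = 19.0 − 9.81 = 9.19 kN/m³
Numerator = 0.0 + 9.19·4.1·cos²11.7°·tan30.4° = 0.0 + 9.19·4.1·0.9589·0.5867 = 21.197 kPa
Denominator = 19.0·4.1·sin11.7°·cos11.7° = 19.0·4.1·0.2028·0.9792 = 15.469 kPa
FS = 21.197 / 15.469 = 1.370

FS = 1.37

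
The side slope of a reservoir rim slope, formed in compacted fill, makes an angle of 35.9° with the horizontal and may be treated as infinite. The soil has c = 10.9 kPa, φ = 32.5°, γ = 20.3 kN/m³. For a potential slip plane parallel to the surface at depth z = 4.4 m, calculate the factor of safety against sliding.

For an infinite slope with a slip plane parallel to the surface (no pore pressure): FS = [c + γz cos²β tanφ] / [γz sinβ cosβ].
γz = 20.3·4.4 = 89.32 kN/m²
Numerator = 10.9 + 89.32·cos²35.9°·tan32.5° = 10.9 + 89.32·0.6562·0.6371 = 48.238 kPa
Denominator = 89.32·sin35.9°·cos35.9° = 89.32·0.5864·0.8100 = 42.426 kPa
FS = 48.238 / 42.426 = 1.137

FS = 1.14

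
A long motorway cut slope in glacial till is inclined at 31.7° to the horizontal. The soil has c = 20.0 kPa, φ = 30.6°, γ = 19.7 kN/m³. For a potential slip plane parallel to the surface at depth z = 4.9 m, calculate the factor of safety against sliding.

For an infinite slope with a slip plane parallel to the surface (no pore pressure): FS = [c + γz cos²β tanφ] / [γz sinβ cosβ].
γz = 19.7·4.9 = 96.53 kN/m²
Numerator = 20.0 + 96.53·cos²31.7°·tan30.6° = 20.0 + 96.53·0.7239·0.5914 = 61.325 kPa
Denominator = 96.53·sin31.7°·cos31.7° = 96.53·0.5255·0.8508 = 43.156 kPa
FS = 61.325 / 43.156 = 1.421

FS = 1.42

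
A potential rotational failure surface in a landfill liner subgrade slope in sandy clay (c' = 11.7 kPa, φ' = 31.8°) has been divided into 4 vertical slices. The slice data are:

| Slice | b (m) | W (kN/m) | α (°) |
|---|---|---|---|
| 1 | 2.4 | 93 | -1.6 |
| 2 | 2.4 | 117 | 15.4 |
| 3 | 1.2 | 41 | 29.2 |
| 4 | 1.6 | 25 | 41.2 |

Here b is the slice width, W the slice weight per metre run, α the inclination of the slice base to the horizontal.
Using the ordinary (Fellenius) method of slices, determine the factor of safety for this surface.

FS = 4.00

Ordinary method of slices: FS = Σ[c'·Δl_i + (W_i cosα_i)·tanφ'] / Σ W_i sinα_i, with Δl_i = b_i / cosα_i.
Slice 1: Δl = 2.4/cos(-1.6°) = 2.401 m; N'_1 = 93·cos(-1.6°) = 93.0; c'Δl = 28.09; W sinα = -2.6
Slice 2: Δl = 2.4/cos15.4° = 2.489 m; N'_2 = 117·cos15.4° = 112.8; c'Δl = 29.13; W sinα = 31.1
Slice 3: Δl = 1.2/cos29.2° = 1.375 m; N'_3 = 41·cos29.2° = 35.8; c'Δl = 16.08; W sinα = 20.0
Slice 4: Δl = 1.6/cos41.2° = 2.126 m; N'_4 = 25·cos41.2° = 18.8; c'Δl = 24.88; W sinα = 16.5
Σc'Δl = 98.2 kN/m; ΣN' = 260.4 kN/m; ΣW sinα = 64.9 kN/m
Resisting = 98.2 + 260.4·tan31.8° = 98.2 + 161.4 = 259.6 kN/m
FS = 259.6 / 64.9 = 3.998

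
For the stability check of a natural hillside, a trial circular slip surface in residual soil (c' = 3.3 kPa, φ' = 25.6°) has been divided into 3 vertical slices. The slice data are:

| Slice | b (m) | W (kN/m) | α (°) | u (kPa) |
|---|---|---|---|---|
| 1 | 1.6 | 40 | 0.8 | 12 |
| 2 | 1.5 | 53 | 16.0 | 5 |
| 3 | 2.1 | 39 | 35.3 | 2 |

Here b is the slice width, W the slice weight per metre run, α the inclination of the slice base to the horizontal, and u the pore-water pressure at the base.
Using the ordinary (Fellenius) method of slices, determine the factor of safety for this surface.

FS = 1.65

Ordinary method of slices: FS = Σ[c'·Δl_i + (W_i cosα_i − u_i·Δl_i)·tanφ'] / Σ W_i sinα_i, with Δl_i = b_i / cosα_i.
Slice 1: Δl = 1.6/cos0.8° = 1.600 m; N'_1 = 40·cos0.8° − 12·1.600 = 20.8; c'Δl = 5.28; W sinα = 0.6
Slice 2: Δl = 1.5/cos16.0° = 1.560 m; N'_2 = 53·cos16.0° − 5·1.560 = 43.1; c'Δl = 5.15; W sinα = 14.6
Slice 3: Δl = 2.1/cos35.3° = 2.573 m; N'_3 = 39·cos35.3° − 2·2.573 = 26.7; c'Δl = 8.49; W sinα = 22.5
Σc'Δl = 18.9 kN/m; ΣN' = 90.6 kN/m; ΣW sinα = 37.7 kN/m
Resisting = 18.9 + 90.6·tan25.6° = 18.9 + 43.4 = 62.3 kN/m
FS = 62.3 / 37.7 = 1.653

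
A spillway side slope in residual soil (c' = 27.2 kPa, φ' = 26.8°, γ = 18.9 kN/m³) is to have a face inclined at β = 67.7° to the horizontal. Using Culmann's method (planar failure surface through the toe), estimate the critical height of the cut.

H_c = 19.47 m

Culmann's analysis gives the critical failure plane at α_cr = (β + φ')/2 = (67.7 + 26.8)/2 = 47.2°, and the critical height
H_c = (4c'/γ) · sinβ cosφ' / [1 − cos(β − φ')]
    = (4·27.2/18.9) · sin67.7°·cos26.8° / [1 − cos(40.9°)]
    = 5.757 · 0.9252·0.8926 / [1 − 0.7559]
    = 5.757 · 0.8258 / 0.2441
    = 19.47 m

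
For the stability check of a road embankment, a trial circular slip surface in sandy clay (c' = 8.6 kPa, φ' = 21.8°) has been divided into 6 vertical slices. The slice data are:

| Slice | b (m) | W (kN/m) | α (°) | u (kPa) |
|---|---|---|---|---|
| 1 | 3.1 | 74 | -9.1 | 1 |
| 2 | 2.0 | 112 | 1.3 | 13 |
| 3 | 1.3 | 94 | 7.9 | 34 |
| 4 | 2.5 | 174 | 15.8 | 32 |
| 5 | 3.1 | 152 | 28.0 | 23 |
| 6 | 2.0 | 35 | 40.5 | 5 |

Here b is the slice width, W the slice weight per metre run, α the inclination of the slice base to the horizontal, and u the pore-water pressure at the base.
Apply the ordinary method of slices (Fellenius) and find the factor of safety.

FS = 1.88

Ordinary method of slices: FS = Σ[c'·Δl_i + (W_i cosα_i − u_i·Δl_i)·tanφ'] / Σ W_i sinα_i, with Δl_i = b_i / cosα_i.
Slice 1: Δl = 3.1/cos(-9.1°) = 3.140 m; N'_1 = 74·cos(-9.1°) − 1·3.140 = 69.9; c'Δl = 27.00; W sinα = -11.7
Slice 2: Δl = 2.0/cos1.3° = 2.001 m; N'_2 = 112·cos1.3° − 13·2.001 = 86.0; c'Δl = 17.20; W sinα = 2.5
Slice 3: Δl = 1.3/cos7.9° = 1.312 m; N'_3 = 94·cos7.9° − 34·1.312 = 48.5; c'Δl = 11.29; W sinα = 12.9
Slice 4: Δl = 2.5/cos15.8° = 2.598 m; N'_4 = 174·cos15.8° − 32·2.598 = 84.3; c'Δl = 22.34; W sinα = 47.4
Slice 5: Δl = 3.1/cos28.0° = 3.511 m; N'_5 = 152·cos28.0° − 23·3.511 = 53.5; c'Δl = 30.19; W sinα = 71.4
Slice 6: Δl = 2.0/cos40.5° = 2.630 m; N'_6 = 35·cos40.5° − 5·2.630 = 13.5; c'Δl = 22.62; W sinα = 22.7
Σc'Δl = 130.6 kN/m; ΣN' = 355.6 kN/m; ΣW sinα = 145.2 kN/m
Resisting = 130.6 + 355.6·tan21.8° = 130.6 + 142.2 = 272.9 kN/m
FS = 272.9 / 145.2 = 1.879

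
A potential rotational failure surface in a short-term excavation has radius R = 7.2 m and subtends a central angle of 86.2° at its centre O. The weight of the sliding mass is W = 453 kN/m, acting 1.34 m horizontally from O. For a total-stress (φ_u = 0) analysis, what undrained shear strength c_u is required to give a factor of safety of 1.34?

FS = c_u·L_a·R / (W·d), so c_u = FS·W·d / (L_a·R).
Arc length L_a = R·θ = 7.2·(86.2°·π/180) = 7.2·1.5045 = 10.83 m
c_u = 1.34·453·1.34 / (10.83·7.2) = 813.4 / 77.99 = 10.43 kPa

c_u = 10.4 kPa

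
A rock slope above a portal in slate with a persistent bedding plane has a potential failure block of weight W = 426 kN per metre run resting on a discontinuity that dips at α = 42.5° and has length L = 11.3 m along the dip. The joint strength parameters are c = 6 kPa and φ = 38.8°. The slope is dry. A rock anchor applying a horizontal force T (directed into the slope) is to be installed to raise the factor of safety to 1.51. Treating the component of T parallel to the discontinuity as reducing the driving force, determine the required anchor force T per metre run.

T = 69 kN/m

Resolving forces along and normal to the sliding plane, with the horizontal anchor force T adding T·sinα to the effective normal force and T·cosα acting up the plane against the driving force:
FS = [cL + (W cosα + T sinα) tanφ] / [W sinα − T cosα]
Without the anchor: N' = 314.1 kN/m, driving T_d = 287.8 kN/m, resisting R = 6·11.3 + 314.1·tan38.8° = 320.3 kN/m, FS = 1.11.
Setting FS = 1.51 and solving for T:
1.51·(287.8 − T cos42.5°) = 320.3 + T sin42.5°·tan38.8°
T·(sin42.5°·tan38.8° + 1.51·cos42.5°) = 1.51·287.8 − 320.3
T·(0.6756·0.8040 + 1.51·0.7373) = 434.6 − 320.3 = 114.3
T·1.6565 = 114.3
T = 69.0 kN/m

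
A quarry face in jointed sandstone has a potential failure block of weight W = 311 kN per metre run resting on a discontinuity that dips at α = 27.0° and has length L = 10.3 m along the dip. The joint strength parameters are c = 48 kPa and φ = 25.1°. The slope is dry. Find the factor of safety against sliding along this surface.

FS = 4.42

Resolving the block weight along and normal to the plane and applying the Mohr–Coulomb strength on the joint:
N' = W cosα = 311·cos27.0° = 277.1 kN/m
Driving force T = W sinα = 311·sin27.0° = 141.2 kN/m
Resisting force R = c·L + N'·tanφ = 48·10.3 + 277.1·tan25.1° = 494.4 + 129.8 = 624.2 kN/m
FS = R / T = 624.2 / 141.2 = 4.421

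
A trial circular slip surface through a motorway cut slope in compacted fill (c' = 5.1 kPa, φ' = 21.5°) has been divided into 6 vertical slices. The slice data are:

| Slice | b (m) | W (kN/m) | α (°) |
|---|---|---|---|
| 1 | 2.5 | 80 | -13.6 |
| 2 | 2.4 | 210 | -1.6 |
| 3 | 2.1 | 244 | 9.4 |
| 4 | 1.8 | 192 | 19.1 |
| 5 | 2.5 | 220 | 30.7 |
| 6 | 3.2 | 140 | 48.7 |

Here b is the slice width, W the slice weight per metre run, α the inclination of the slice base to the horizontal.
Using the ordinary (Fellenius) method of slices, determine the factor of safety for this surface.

FS = 1.61

Ordinary method of slices: FS = Σ[c'·Δl_i + (W_i cosα_i)·tanφ'] / Σ W_i sinα_i, with Δl_i = b_i / cosα_i.
Slice 1: Δl = 2.5/cos(-13.6°) = 2.572 m; N'_1 = 80·cos(-13.6°) = 77.8; c'Δl = 13.12; W sinα = -18.8
Slice 2: Δl = 2.4/cos(-1.6°) = 2.401 m; N'_2 = 210·cos(-1.6°) = 209.9; c'Δl = 12.24; W sinα = -5.9
Slice 3: Δl = 2.1/cos9.4° = 2.129 m; N'_3 = 244·cos9.4° = 240.7; c'Δl = 10.86; W sinα = 39.9
Slice 4: Δl = 1.8/cos19.1° = 1.905 m; N'_4 = 192·cos19.1° = 181.4; c'Δl = 9.71; W sinα = 62.8
Slice 5: Δl = 2.5/cos30.7° = 2.907 m; N'_5 = 220·cos30.7° = 189.2; c'Δl = 14.83; W sinα = 112.3
Slice 6: Δl = 3.2/cos48.7° = 4.848 m; N'_6 = 140·cos48.7° = 92.4; c'Δl = 24.73; W sinα = 105.2
Σc'Δl = 85.5 kN/m; ΣN' = 991.4 kN/m; ΣW sinα = 295.5 kN/m
Resisting = 85.5 + 991.4·tan21.5° = 85.5 + 390.5 = 476.0 kN/m
FS = 476.0 / 295.5 = 1.611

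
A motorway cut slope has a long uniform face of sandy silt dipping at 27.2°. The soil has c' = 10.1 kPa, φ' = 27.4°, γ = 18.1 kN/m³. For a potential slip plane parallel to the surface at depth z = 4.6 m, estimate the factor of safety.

FS = 1.31

For an infinite slope with a slip plane parallel to the surface (no pore pressure): FS = [c' + γz cos²β tanφ'] / [γz sinβ cosβ].
γz = 18.1·4.6 = 83.26 kN/m²
Numerator = 10.1 + 83.26·cos²27.2°·tan27.4° = 10.1 + 83.26·0.7911·0.5184 = 44.241 kPa
Denominator = 83.26·sin27.2°·cos27.2° = 83.26·0.4571·0.8894 = 33.849 kPa
FS = 44.241 / 33.849 = 1.307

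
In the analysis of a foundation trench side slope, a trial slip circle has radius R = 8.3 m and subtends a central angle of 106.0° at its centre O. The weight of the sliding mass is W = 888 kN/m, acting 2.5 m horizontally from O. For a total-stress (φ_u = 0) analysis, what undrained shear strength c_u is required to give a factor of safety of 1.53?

FS = c_u·L_a·R / (W·d), so c_u = FS·W·d / (L_a·R).
Arc length L_a = R·θ = 8.3·(106.0°·π/180) = 8.3·1.8500 = 15.36 m
c_u = 1.53·888·2.5 / (15.36·8.3) = 3396.6 / 127.45 = 26.65 kPa

c_u = 26.7 kPa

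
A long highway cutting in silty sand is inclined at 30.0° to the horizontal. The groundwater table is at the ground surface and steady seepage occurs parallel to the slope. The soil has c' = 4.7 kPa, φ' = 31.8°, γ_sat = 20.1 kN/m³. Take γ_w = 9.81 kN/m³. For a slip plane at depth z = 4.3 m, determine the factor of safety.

FS = 0.68

With seepage parallel to the slope and the water table at the surface, the effective normal stress on the slip plane uses the buoyant unit weight γ' = γ_sat − γ_w while the driving shear stress uses γ_sat:
FS = [c' + γ' z cos²β tanφ'] / [γ_sat z sinβ cosβ]
γ' = 20.1 − 9.81 = 10.29 kN/m³
Numerator = 4.7 + 10.29·4.3·cos²30.0°·tan31.8° = 4.7 + 10.29·4.3·0.7500·0.6200 = 25.276 kPa
Denominator = 20.1·4.3·sin30.0°·cos30.0° = 20.1·4.3·0.5000·0.8660 = 37.425 kPa
FS = 25.276 / 37.425 = 0.675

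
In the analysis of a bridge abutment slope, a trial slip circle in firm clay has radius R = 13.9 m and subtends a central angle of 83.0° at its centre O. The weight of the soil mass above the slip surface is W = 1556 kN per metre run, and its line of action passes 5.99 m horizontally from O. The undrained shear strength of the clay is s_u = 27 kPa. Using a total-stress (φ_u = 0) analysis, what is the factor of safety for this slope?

FS = 0.81

Taking moments about the centre O, the resisting moment is provided by the undrained shear strength acting along the arc:
Arc length L_a = R·θ = 13.9·(83.0°·π/180) = 13.9·1.4486 = 20.14 m
M_R = s_u·L_a·R = 27·20.14·13.9 = 7557.0 kN·m/m
M_D = W·d = 1556·5.99 = 9320.4 kN·m/m
FS = M_R / M_D = 7557.0 / 9320.4 = 0.811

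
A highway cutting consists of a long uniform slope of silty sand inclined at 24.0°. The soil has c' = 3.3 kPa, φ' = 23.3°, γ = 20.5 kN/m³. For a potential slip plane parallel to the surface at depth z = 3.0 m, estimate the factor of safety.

FS = 1.11

For an infinite slope with a slip plane parallel to the surface (no pore pressure): FS = [c' + γz cos²β tanφ'] / [γz sinβ cosβ].
γz = 20.5·3.0 = 61.50 kN/m²
Numerator = 3.3 + 61.50·cos²24.0°·tan23.3° = 3.3 + 61.50·0.8346·0.4307 = 25.404 kPa
Denominator = 61.50·sin24.0°·cos24.0° = 61.50·0.4067·0.9135 = 22.852 kPa
FS = 25.404 / 22.852 = 1.112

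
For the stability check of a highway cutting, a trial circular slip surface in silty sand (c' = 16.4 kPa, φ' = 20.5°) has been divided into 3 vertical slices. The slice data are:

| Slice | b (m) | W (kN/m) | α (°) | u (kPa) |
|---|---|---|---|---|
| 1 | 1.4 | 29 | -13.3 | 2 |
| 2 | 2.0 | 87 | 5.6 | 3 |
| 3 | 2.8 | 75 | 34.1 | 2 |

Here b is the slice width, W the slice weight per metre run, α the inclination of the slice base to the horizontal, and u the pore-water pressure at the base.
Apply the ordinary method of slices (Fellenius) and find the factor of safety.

Ordinary method of slices: FS = Σ[c'·Δl_i + (W_i cosα_i − u_i·Δl_i)·tanφ'] / Σ W_i sinα_i, with Δl_i = b_i / cosα_i.
Slice 1: Δl = 1.4/cos(-13.3°) = 1.439 m; N'_1 = 29·cos(-13.3°) − 2·1.439 = 25.3; c'Δl = 23.59; W sinα = -6.7
Slice 2: Δl = 2.0/cos5.6° = 2.010 m; N'_2 = 87·cos5.6° − 3·2.010 = 80.6; c'Δl = 32.96; W sinα = 8.5
Slice 3: Δl = 2.8/cos34.1° = 3.381 m; N'_3 = 75·cos34.1° − 2·3.381 = 55.3; c'Δl = 55.45; W sinα = 42.0
Σc'Δl = 112.0 kN/m; ΣN' = 161.2 kN/m; ΣW sinα = 43.9 kN/m
Resisting = 112.0 + 161.2·tan20.5° = 112.0 + 60.3 = 172.3 kN/m
FS = 172.3 / 43.9 = 3.928

FS = 3.93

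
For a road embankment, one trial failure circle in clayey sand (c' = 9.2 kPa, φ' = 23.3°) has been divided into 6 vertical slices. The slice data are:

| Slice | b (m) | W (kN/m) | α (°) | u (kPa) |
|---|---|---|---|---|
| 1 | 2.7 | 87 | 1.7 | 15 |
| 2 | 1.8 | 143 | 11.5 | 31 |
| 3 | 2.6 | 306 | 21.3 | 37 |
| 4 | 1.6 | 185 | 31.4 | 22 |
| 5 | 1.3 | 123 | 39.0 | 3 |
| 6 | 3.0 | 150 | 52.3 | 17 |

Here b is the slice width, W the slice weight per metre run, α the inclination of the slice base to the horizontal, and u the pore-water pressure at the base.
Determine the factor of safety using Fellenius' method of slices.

Ordinary method of slices: FS = Σ[c'·Δl_i + (W_i cosα_i − u_i·Δl_i)·tanφ'] / Σ W_i sinα_i, with Δl_i = b_i / cosα_i.
Slice 1: Δl = 2.7/cos1.7° = 2.701 m; N'_1 = 87·cos1.7° − 15·2.701 = 46.4; c'Δl = 24.85; W sinα = 2.6
Slice 2: Δl = 1.8/cos11.5° = 1.837 m; N'_2 = 143·cos11.5° − 31·1.837 = 83.2; c'Δl = 16.90; W sinα = 28.5
Slice 3: Δl = 2.6/cos21.3° = 2.791 m; N'_3 = 306·cos21.3° − 37·2.791 = 181.8; c'Δl = 25.67; W sinα = 111.2
Slice 4: Δl = 1.6/cos31.4° = 1.875 m; N'_4 = 185·cos31.4° − 22·1.875 = 116.7; c'Δl = 17.25; W sinα = 96.4
Slice 5: Δl = 1.3/cos39.0° = 1.673 m; N'_5 = 123·cos39.0° − 3·1.673 = 90.6; c'Δl = 15.39; W sinα = 77.4
Slice 6: Δl = 3.0/cos52.3° = 4.906 m; N'_6 = 150·cos52.3° − 17·4.906 = 8.3; c'Δl = 45.13; W sinα = 118.7
Σc'Δl = 145.2 kN/m; ΣN' = 527.0 kN/m; ΣW sinα = 434.7 kN/m
Resisting = 145.2 + 527.0·tan23.3° = 145.2 + 227.0 = 372.2 kN/m
FS = 372.2 / 434.7 = 0.856

FS = 0.86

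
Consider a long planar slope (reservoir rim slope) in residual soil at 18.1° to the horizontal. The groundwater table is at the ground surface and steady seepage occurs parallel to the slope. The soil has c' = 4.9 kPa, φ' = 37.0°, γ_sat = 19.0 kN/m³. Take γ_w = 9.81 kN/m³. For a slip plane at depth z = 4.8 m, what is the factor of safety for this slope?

FS = 1.30

With seepage parallel to the slope and the water table at the surface, the effective normal stress on the slip plane uses the buoyant unit weight γ' = γ_sat − γ_w while the driving shear stress uses γ_sat:
FS = [c' + γ' z cos²β tanφ'] / [γ_sat z sinβ cosβ]
γ' = 19.0 − 9.81 = 9.19 kN/m³
Numerator = 4.9 + 9.19·4.8·cos²18.1°·tan37.0° = 4.9 + 9.19·4.8·0.9035·0.7536 = 34.932 kPa
Denominator = 19.0·4.8·sin18.1°·cos18.1° = 19.0·4.8·0.3107·0.9505 = 26.932 kPa
FS = 34.932 / 26.932 = 1.297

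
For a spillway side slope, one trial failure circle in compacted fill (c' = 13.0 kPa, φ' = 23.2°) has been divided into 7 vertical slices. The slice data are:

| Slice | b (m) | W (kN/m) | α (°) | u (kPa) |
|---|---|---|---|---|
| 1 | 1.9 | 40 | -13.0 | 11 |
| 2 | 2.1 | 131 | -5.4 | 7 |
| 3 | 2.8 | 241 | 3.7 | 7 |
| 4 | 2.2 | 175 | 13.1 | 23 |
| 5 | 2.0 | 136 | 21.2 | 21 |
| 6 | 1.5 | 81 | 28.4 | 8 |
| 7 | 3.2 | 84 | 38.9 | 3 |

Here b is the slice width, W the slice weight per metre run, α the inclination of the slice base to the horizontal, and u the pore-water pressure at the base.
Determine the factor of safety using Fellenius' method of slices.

FS = 2.91

Ordinary method of slices: FS = Σ[c'·Δl_i + (W_i cosα_i − u_i·Δl_i)·tanφ'] / Σ W_i sinα_i, with Δl_i = b_i / cosα_i.
Slice 1: Δl = 1.9/cos(-13.0°) = 1.950 m; N'_1 = 40·cos(-13.0°) − 11·1.950 = 17.5; c'Δl = 25.35; W sinα = -9.0
Slice 2: Δl = 2.1/cos(-5.4°) = 2.109 m; N'_2 = 131·cos(-5.4°) − 7·2.109 = 115.7; c'Δl = 27.42; W sinα = -12.3
Slice 3: Δl = 2.8/cos3.7° = 2.806 m; N'_3 = 241·cos3.7° − 7·2.806 = 220.9; c'Δl = 36.48; W sinα = 15.6
Slice 4: Δl = 2.2/cos13.1° = 2.259 m; N'_4 = 175·cos13.1° − 23·2.259 = 118.5; c'Δl = 29.36; W sinα = 39.7
Slice 5: Δl = 2.0/cos21.2° = 2.145 m; N'_5 = 136·cos21.2° − 21·2.145 = 81.7; c'Δl = 27.89; W sinα = 49.2
Slice 6: Δl = 1.5/cos28.4° = 1.705 m; N'_6 = 81·cos28.4° − 8·1.705 = 57.6; c'Δl = 22.17; W sinα = 38.5
Slice 7: Δl = 3.2/cos38.9° = 4.112 m; N'_7 = 84·cos38.9° − 3·4.112 = 53.0; c'Δl = 53.45; W sinα = 52.7
Σc'Δl = 222.1 kN/m; ΣN' = 664.9 kN/m; ΣW sinα = 174.3 kN/m
Resisting = 222.1 + 664.9·tan23.2° = 222.1 + 285.0 = 507.1 kN/m
FS = 507.1 / 174.3 = 2.909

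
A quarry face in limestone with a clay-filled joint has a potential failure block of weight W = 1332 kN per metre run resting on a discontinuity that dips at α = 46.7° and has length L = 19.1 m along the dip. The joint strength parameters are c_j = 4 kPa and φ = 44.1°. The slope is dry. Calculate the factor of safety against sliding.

Resolving the block weight along and normal to the plane and applying the Mohr–Coulomb strength on the joint:
N' = W cosα = 1332·cos46.7° = 913.5 kN/m
Driving force T = W sinα = 1332·sin46.7° = 969.4 kN/m
Resisting force R = c_j·L + N'·tanφ = 4·19.1 + 913.5·tan44.1° = 76.4 + 885.3 = 961.7 kN/m
FS = R / T = 961.7 / 969.4 = 0.992

FS = 0.99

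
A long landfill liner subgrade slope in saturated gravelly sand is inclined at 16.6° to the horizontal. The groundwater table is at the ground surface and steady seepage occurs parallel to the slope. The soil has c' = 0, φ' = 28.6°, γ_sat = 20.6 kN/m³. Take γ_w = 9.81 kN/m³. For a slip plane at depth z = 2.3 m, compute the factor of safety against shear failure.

With seepage parallel to the slope and the water table at the surface, the effective normal stress on the slip plane uses the buoyant unit weight γ' = γ_sat − γ_w while the driving shear stress uses γ_sat:
FS = [c' + γ' z cos²β tanφ'] / [γ_sat z sinβ cosβ]
(For c' = 0 this reduces to FS = (γ'/γ_sat)·tanφ'/tanβ.)
γ' = 20.6 − 9.81 = 10.79 kN/m³
Numerator = 0.0 + 10.79·2.3·cos²16.6°·tan28.6° = 0.0 + 10.79·2.3·0.9184·0.5452 = 12.426 kPa
Denominator = 20.6·2.3·sin16.6°·cos16.6° = 20.6·2.3·0.2857·0.9583 = 12.972 kPa
FS = 12.426 / 12.972 = 0.958

FS = 0.96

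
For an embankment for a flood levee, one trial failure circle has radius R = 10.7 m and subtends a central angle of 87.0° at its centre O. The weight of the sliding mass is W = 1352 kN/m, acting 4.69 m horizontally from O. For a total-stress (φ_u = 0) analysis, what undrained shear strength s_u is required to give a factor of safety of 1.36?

FS = s_u·L_a·R / (W·d), so s_u = FS·W·d / (L_a·R).
Arc length L_a = R·θ = 10.7·(87.0°·π/180) = 10.7·1.5184 = 16.25 m
s_u = 1.36·1352·4.69 / (16.25·10.7) = 8623.6 / 173.85 = 49.60 kPa

s_u = 49.6 kPa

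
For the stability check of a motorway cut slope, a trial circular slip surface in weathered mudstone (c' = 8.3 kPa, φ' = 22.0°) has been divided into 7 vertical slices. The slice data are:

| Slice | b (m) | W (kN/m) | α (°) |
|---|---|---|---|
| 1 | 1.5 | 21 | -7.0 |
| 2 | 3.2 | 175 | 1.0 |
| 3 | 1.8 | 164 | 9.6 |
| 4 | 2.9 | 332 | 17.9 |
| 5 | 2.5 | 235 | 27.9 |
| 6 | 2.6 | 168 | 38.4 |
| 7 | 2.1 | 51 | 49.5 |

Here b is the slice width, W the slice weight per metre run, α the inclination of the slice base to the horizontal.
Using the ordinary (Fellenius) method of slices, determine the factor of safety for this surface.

Ordinary method of slices: FS = Σ[c'·Δl_i + (W_i cosα_i)·tanφ'] / Σ W_i sinα_i, with Δl_i = b_i / cosα_i.
Slice 1: Δl = 1.5/cos(-7.0°) = 1.511 m; N'_1 = 21·cos(-7.0°) = 20.8; c'Δl = 12.54; W sinα = -2.6
Slice 2: Δl = 3.2/cos1.0° = 3.200 m; N'_2 = 175·cos1.0° = 175.0; c'Δl = 26.56; W sinα = 3.1
Slice 3: Δl = 1.8/cos9.6° = 1.826 m; N'_3 = 164·cos9.6° = 161.7; c'Δl = 15.15; W sinα = 27.4
Slice 4: Δl = 2.9/cos17.9° = 3.048 m; N'_4 = 332·cos17.9° = 315.9; c'Δl = 25.29; W sinα = 102.0
Slice 5: Δl = 2.5/cos27.9° = 2.829 m; N'_5 = 235·cos27.9° = 207.7; c'Δl = 23.48; W sinα = 110.0
Slice 6: Δl = 2.6/cos38.4° = 3.318 m; N'_6 = 168·cos38.4° = 131.7; c'Δl = 27.54; W sinα = 104.4
Slice 7: Δl = 2.1/cos49.5° = 3.234 m; N'_7 = 51·cos49.5° = 33.1; c'Δl = 26.84; W sinα = 38.8
Σc'Δl = 157.4 kN/m; ΣN' = 1045.9 kN/m; ΣW sinα = 383.0 kN/m
Resisting = 157.4 + 1045.9·tan22.0° = 157.4 + 422.6 = 580.0 kN/m
FS = 580.0 / 383.0 = 1.514

FS = 1.51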